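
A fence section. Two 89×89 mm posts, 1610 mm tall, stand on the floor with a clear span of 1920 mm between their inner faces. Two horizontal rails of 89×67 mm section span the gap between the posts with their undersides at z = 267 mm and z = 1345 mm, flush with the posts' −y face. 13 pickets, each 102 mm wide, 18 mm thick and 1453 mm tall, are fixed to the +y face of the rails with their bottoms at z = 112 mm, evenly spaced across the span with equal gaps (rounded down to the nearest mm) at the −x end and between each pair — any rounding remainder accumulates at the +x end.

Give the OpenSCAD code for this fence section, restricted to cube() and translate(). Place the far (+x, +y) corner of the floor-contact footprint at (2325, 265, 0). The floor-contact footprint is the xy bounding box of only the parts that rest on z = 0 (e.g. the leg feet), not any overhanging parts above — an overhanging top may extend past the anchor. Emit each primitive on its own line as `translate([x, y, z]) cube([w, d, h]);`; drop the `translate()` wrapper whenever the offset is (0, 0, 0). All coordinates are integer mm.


translate([227, 176, 0]) cube([89, 89, 1610]);
translate([2236, 176, 0]) cube([89, 89, 1610]);
translate([316, 176, 267]) cube([1920, 89, 67]);
translate([316, 176, 1345]) cube([1920, 89, 67]);
translate([358, 265, 112]) cube([102, 18, 1453]);
translate([502, 265, 112]) cube([102, 18, 1453]);
translate([646, 265, 112]) cube([102, 18, 1453]);
translate([790, 265, 112]) cube([102, 18, 1453]);
translate([934, 265, 112]) cube([102, 18, 1453]);
translate([1078, 265, 112]) cube([102, 18, 1453]);
translate([1222, 265, 112]) cube([102, 18, 1453]);
translate([1366, 265, 112]) cube([102, 18, 1453]);
translate([1510, 265, 112]) cube([102, 18, 1453]);
translate([1654, 265, 112]) cube([102, 18, 1453]);
translate([1798, 265, 112]) cube([102, 18, 1453]);
translate([1942, 265, 112]) cube([102, 18, 1453]);
translate([2086, 265, 112]) cube([102, 18, 1453]);


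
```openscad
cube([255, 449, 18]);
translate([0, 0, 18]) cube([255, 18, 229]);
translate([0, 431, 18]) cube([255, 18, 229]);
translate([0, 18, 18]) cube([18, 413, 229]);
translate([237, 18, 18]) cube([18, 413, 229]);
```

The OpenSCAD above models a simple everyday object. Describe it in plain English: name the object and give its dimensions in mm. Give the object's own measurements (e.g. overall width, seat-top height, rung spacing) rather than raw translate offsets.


An open-topped rectangular box: outside dimensions 255×449×247 mm, with a uniform wall and base thickness of 18 mm. The base is a full 255×449 slab on the floor; four walls sit on top of the base. The front and back walls (the −y and +y sides) span the full width; the two side walls fit between them.


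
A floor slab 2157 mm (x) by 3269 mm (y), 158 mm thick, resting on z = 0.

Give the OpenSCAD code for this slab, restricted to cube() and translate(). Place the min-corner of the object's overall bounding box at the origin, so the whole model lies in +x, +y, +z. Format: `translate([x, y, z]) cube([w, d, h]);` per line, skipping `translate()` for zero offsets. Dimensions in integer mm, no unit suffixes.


cube([2157, 3269, 158]);


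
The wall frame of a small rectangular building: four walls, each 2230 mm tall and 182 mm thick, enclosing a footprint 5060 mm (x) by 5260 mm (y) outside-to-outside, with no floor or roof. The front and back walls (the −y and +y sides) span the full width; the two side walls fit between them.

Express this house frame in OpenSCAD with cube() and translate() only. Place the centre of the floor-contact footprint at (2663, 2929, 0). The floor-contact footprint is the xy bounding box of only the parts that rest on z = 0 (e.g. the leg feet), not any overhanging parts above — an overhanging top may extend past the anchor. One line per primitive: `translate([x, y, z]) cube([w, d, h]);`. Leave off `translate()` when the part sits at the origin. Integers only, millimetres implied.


translate([133, 299, 0]) cube([5060, 182, 2230]);
translate([133, 5377, 0]) cube([5060, 182, 2230]);
translate([133, 481, 0]) cube([182, 4896, 2230]);
translate([5011, 481, 0]) cube([182, 4896, 2230]);


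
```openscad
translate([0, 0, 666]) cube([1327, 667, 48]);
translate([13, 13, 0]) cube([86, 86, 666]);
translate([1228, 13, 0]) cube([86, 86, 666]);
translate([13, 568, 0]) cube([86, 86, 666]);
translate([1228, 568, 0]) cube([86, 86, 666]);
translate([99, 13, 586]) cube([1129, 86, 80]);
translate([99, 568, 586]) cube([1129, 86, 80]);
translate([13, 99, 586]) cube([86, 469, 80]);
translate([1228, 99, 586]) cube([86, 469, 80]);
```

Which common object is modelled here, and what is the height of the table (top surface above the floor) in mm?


A table. The table height is 714 mm.

A 1327×667×48 slab sits at z = 666 on four 86 mm square posts — a table. The top surface is at 666 + 48 = 714 mm.


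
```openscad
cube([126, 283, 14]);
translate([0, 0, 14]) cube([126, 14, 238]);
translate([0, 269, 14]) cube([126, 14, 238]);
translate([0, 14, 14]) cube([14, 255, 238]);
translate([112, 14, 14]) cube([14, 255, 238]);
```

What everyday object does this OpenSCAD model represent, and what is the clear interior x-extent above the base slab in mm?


An open box. The internal width is 98 mm.

A 126×283 base slab with four walls standing on it — an open box. The base is 126 mm wide and the walls are 14 mm thick, so the internal width is 126 − 2 × 14 = 98 mm.


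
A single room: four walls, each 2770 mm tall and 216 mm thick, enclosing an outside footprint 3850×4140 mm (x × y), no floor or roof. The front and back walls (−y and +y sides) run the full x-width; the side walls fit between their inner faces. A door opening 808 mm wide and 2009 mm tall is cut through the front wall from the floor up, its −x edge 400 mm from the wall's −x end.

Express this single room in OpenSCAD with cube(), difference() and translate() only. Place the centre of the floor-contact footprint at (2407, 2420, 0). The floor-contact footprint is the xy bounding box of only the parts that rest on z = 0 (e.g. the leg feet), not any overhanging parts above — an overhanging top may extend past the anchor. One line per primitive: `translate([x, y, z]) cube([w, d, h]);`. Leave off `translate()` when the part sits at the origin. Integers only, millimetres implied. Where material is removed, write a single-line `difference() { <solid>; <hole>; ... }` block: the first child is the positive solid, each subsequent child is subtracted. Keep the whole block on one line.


difference() { translate([482, 350, 0]) cube([3850, 216, 2770]); translate([882, 350, 0]) cube([808, 216, 2009]); }
translate([482, 4274, 0]) cube([3850, 216, 2770]);
translate([482, 566, 0]) cube([216, 3708, 2770]);
translate([4116, 566, 0]) cube([216, 3708, 2770]);


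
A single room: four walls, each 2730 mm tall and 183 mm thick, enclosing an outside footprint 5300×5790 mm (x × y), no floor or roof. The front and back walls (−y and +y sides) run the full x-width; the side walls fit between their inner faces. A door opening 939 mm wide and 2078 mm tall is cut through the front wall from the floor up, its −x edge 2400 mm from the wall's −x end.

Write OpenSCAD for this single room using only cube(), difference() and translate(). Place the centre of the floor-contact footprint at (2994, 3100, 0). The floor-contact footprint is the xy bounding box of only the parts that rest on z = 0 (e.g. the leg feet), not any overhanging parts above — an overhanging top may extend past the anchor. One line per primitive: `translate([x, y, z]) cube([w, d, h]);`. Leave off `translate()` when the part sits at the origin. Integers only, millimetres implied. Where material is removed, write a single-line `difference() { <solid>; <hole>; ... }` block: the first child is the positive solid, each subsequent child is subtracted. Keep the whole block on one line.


difference() { translate([344, 205, 0]) cube([5300, 183, 2730]); translate([2744, 205, 0]) cube([939, 183, 2078]); }
translate([344, 5812, 0]) cube([5300, 183, 2730]);
translate([344, 388, 0]) cube([183, 5424, 2730]);
translate([5461, 388, 0]) cube([183, 5424, 2730]);


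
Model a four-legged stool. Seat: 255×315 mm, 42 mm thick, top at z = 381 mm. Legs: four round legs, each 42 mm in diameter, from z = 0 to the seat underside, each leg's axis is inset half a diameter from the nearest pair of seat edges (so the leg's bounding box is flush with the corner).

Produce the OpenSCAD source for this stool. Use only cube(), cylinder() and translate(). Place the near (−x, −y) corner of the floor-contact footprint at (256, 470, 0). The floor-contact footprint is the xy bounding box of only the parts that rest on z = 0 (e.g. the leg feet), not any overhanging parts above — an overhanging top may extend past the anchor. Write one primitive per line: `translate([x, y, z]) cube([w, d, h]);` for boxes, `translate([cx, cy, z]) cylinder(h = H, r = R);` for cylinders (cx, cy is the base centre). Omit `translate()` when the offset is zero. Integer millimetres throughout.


// leg_h = 381 - 42 = 339
translate([256, 470, 339]) cube([255, 315, 42]);
translate([277, 491, 0]) cylinder(h = 339, r = 21);
translate([490, 491, 0]) cylinder(h = 339, r = 21);
translate([277, 764, 0]) cylinder(h = 339, r = 21);
translate([490, 764, 0]) cylinder(h = 339, r = 21);


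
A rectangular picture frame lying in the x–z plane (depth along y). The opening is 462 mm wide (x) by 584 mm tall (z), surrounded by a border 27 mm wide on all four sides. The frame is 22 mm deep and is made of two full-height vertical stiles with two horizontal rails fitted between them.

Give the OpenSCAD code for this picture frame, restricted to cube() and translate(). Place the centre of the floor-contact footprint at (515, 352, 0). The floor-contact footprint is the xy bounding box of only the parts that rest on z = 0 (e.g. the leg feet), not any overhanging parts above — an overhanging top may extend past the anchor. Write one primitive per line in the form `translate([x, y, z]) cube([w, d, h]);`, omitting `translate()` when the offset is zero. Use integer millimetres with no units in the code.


translate([257, 341, 0]) cube([27, 22, 638]);
translate([746, 341, 0]) cube([27, 22, 638]);
translate([284, 341, 0]) cube([462, 22, 27]);
translate([284, 341, 611]) cube([462, 22, 27]);


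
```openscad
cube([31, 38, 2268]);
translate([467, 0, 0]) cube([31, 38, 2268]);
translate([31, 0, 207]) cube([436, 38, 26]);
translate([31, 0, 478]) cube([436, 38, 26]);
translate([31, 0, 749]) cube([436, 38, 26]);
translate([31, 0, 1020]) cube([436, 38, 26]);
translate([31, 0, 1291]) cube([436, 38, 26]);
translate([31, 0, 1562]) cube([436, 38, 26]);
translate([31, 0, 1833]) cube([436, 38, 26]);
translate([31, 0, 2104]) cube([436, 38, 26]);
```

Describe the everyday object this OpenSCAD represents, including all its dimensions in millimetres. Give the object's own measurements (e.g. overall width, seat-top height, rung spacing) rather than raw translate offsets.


A straight ladder. Two 31×38 mm vertical rails, 2268 mm tall, stand 498 mm apart (outside-to-outside) with their front faces coplanar on the −y side. 8 rungs, each 38 mm deep and 26 mm tall, span between the inner faces of the rails, front faces flush with the rails. The lowest rung's underside is at z = 207 mm and rungs are spaced 271 mm apart (underside to underside).


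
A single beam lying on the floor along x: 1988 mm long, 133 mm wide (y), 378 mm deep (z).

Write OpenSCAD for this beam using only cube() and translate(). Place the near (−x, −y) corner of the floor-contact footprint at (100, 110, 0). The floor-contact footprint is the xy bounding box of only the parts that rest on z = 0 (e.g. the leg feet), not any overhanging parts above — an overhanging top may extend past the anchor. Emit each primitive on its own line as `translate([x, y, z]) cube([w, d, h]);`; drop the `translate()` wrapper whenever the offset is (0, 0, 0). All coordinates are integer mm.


translate([100, 110, 0]) cube([1988, 133, 378]);


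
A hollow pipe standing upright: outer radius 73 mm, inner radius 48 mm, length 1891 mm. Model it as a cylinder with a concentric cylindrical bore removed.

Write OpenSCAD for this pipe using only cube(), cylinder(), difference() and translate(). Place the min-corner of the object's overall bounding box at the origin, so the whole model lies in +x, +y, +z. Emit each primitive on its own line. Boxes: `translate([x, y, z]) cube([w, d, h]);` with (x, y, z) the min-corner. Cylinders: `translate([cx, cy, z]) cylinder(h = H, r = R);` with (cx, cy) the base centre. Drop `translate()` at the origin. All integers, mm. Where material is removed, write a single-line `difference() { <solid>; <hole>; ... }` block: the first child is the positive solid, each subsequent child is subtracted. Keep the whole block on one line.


difference() { translate([73, 73, 0]) cylinder(h = 1891, r = 73); translate([73, 73, 0]) cylinder(h = 1891, r = 48); }


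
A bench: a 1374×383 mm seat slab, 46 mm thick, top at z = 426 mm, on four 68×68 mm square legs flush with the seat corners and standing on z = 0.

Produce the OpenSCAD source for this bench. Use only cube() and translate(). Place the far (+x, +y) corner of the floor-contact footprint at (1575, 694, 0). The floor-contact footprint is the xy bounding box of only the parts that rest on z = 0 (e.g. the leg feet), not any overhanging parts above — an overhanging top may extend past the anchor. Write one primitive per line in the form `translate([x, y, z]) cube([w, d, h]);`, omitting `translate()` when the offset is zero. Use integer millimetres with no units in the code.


// leg_h = 426 − 46 = 380
translate([201, 311, 380]) cube([1374, 383, 46]);
translate([201, 311, 0]) cube([68, 68, 380]);
translate([201, 626, 0]) cube([68, 68, 380]);
translate([1507, 311, 0]) cube([68, 68, 380]);
translate([1507, 626, 0]) cube([68, 68, 380]);


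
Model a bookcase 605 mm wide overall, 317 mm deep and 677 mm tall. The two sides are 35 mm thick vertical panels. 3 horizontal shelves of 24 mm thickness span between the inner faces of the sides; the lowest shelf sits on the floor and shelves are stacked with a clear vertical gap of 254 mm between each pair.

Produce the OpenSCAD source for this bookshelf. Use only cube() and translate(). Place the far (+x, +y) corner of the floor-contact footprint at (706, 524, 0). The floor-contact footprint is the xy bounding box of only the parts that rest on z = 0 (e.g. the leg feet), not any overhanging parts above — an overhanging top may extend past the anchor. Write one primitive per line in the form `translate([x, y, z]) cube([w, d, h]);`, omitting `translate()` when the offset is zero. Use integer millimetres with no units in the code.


translate([101, 207, 0]) cube([35, 317, 677]);
translate([671, 207, 0]) cube([35, 317, 677]);
translate([136, 207, 0]) cube([535, 317, 24]);
translate([136, 207, 278]) cube([535, 317, 24]);
translate([136, 207, 556]) cube([535, 317, 24]);


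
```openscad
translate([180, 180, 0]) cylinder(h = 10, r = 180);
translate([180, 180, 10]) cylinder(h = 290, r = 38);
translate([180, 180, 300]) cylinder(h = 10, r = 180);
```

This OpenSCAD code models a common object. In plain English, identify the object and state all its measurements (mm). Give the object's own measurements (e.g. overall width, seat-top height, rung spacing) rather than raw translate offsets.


A spool: two coaxial disc flanges of radius 180 mm and thickness 10 mm, joined by a core cylinder of radius 38 mm and height 290 mm. The lower flange rests on z = 0 and the three cylinders share a vertical axis.


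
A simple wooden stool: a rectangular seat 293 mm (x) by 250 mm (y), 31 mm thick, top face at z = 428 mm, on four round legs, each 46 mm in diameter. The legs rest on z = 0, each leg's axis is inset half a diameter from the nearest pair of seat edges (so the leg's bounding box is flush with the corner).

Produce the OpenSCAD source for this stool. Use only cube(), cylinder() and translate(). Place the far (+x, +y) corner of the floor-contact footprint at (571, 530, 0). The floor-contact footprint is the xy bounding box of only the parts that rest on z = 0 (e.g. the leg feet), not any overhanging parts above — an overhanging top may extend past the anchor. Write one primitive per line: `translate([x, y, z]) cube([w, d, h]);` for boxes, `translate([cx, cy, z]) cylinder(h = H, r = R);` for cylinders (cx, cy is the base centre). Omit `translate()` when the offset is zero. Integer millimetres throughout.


translate([278, 280, 397]) cube([293, 250, 31]);
translate([301, 303, 0]) cylinder(h = 397, r = 23);
translate([548, 303, 0]) cylinder(h = 397, r = 23);
translate([301, 507, 0]) cylinder(h = 397, r = 23);
translate([548, 507, 0]) cylinder(h = 397, r = 23);


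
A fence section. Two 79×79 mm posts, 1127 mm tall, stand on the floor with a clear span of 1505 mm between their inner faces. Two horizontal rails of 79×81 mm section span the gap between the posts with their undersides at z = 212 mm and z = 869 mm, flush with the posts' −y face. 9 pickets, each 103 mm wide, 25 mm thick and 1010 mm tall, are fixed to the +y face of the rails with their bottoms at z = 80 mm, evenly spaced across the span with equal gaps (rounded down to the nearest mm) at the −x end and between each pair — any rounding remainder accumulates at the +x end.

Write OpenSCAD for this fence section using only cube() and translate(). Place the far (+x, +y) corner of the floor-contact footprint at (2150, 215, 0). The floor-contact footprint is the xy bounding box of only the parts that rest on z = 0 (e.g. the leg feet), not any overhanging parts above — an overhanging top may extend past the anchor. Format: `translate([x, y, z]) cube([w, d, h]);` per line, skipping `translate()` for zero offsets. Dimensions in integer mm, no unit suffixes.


translate([487, 136, 0]) cube([79, 79, 1127]);
translate([2071, 136, 0]) cube([79, 79, 1127]);
translate([566, 136, 212]) cube([1505, 79, 81]);
translate([566, 136, 869]) cube([1505, 79, 81]);
translate([623, 215, 80]) cube([103, 25, 1010]);
translate([783, 215, 80]) cube([103, 25, 1010]);
translate([943, 215, 80]) cube([103, 25, 1010]);
translate([1103, 215, 80]) cube([103, 25, 1010]);
translate([1263, 215, 80]) cube([103, 25, 1010]);
translate([1423, 215, 80]) cube([103, 25, 1010]);
translate([1583, 215, 80]) cube([103, 25, 1010]);
translate([1743, 215, 80]) cube([103, 25, 1010]);
translate([1903, 215, 80]) cube([103, 25, 1010]);


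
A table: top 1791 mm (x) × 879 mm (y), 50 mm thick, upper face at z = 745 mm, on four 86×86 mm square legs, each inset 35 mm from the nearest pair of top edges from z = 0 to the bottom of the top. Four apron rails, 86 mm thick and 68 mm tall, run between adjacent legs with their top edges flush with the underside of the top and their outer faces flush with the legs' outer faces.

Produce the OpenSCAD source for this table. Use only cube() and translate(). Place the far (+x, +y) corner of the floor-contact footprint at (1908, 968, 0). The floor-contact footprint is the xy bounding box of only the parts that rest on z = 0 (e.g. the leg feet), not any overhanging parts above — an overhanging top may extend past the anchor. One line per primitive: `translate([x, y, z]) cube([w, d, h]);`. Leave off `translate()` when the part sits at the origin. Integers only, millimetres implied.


// leg_h = 745 - 50 = 695
// apron z = 695 - 68 = 627
translate([152, 124, 695]) cube([1791, 879, 50]);
translate([187, 159, 0]) cube([86, 86, 695]);
translate([1822, 159, 0]) cube([86, 86, 695]);
translate([187, 882, 0]) cube([86, 86, 695]);
translate([1822, 882, 0]) cube([86, 86, 695]);
translate([273, 159, 627]) cube([1549, 86, 68]);
translate([273, 882, 627]) cube([1549, 86, 68]);
translate([187, 245, 627]) cube([86, 637, 68]);
translate([1822, 245, 627]) cube([86, 637, 68]);


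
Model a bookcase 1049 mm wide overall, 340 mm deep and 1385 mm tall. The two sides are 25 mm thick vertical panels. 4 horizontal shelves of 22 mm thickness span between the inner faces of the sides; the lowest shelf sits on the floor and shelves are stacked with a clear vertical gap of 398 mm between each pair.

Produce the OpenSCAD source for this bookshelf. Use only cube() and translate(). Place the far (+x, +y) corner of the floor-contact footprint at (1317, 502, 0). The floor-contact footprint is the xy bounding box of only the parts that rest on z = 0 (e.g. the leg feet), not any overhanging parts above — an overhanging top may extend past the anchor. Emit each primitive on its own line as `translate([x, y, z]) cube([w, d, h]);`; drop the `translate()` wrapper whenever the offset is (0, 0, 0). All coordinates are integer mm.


translate([268, 162, 0]) cube([25, 340, 1385]);
translate([1292, 162, 0]) cube([25, 340, 1385]);
translate([293, 162, 0]) cube([999, 340, 22]);
translate([293, 162, 420]) cube([999, 340, 22]);
translate([293, 162, 840]) cube([999, 340, 22]);
translate([293, 162, 1260]) cube([999, 340, 22]);


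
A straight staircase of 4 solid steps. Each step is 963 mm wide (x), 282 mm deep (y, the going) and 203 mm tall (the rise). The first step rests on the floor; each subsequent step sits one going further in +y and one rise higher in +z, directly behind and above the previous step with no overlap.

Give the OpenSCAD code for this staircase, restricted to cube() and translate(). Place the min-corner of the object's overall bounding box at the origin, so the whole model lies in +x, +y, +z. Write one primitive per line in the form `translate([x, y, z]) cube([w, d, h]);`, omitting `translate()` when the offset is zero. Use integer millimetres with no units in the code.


cube([963, 282, 203]);
translate([0, 282, 203]) cube([963, 282, 203]);
translate([0, 564, 406]) cube([963, 282, 203]);
translate([0, 846, 609]) cube([963, 282, 203]);


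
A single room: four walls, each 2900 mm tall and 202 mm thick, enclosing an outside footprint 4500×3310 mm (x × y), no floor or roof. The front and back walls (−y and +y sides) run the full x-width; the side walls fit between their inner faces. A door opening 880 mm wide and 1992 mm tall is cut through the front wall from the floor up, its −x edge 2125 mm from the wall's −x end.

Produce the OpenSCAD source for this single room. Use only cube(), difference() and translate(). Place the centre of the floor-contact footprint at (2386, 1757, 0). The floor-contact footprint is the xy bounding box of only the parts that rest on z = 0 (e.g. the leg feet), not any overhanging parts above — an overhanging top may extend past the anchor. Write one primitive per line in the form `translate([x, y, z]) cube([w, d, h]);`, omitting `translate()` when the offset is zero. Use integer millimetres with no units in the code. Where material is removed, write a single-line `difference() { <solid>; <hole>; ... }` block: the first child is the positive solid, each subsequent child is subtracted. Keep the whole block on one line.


difference() { translate([136, 102, 0]) cube([4500, 202, 2900]); translate([2261, 102, 0]) cube([880, 202, 1992]); }
translate([136, 3210, 0]) cube([4500, 202, 2900]);
translate([136, 304, 0]) cube([202, 2906, 2900]);
translate([4434, 304, 0]) cube([202, 2906, 2900]);


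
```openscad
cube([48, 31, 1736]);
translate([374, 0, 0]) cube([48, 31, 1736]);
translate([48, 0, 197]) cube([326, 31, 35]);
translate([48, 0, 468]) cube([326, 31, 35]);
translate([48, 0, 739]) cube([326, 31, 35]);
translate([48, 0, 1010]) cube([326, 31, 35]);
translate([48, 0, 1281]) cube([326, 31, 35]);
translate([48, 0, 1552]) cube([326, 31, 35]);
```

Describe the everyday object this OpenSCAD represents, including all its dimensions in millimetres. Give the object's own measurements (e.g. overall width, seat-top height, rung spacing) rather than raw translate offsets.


A straight ladder. Two 48×31 mm vertical rails, 1736 mm tall, stand 422 mm apart (outside-to-outside) with their front faces coplanar on the −y side. 6 rungs, each 31 mm deep and 35 mm tall, span between the inner faces of the rails, front faces flush with the rails. The lowest rung's underside is at z = 197 mm and rungs are spaced 271 mm apart (underside to underside).


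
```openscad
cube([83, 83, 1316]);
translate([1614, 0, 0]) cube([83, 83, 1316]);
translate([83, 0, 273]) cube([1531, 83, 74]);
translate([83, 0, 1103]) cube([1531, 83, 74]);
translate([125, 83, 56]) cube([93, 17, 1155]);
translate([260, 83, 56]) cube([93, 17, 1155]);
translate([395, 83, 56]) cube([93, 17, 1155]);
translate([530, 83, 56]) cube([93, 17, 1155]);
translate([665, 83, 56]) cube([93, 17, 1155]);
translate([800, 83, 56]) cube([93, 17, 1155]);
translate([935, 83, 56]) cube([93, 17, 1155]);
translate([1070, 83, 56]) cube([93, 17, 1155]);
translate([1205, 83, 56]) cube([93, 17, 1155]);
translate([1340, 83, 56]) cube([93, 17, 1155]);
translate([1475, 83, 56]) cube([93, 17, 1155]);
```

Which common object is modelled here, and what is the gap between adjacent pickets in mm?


A fence section. The picket gap is 42 mm.

Two posts, two rails, 11 pickets — a fence section. Span 1531 mm holds 11 pickets of 93 mm with 12 equal gaps: ⌊(1531 − 11·93) / 12⌋ = 42 mm.


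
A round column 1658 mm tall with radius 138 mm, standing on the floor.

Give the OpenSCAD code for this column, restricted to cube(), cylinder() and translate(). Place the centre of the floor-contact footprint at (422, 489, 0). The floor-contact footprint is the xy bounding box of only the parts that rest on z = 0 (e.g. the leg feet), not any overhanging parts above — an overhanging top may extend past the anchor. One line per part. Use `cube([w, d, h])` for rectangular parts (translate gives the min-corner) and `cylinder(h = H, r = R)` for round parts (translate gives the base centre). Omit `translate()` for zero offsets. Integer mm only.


translate([422, 489, 0]) cylinder(h = 1658, r = 138);


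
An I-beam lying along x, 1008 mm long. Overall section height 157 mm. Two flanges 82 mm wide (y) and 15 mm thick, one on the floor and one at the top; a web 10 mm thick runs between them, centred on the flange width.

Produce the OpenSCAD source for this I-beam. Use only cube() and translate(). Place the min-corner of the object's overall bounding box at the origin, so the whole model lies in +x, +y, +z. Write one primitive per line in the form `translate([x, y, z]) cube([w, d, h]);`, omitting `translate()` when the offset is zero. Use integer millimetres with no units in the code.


cube([1008, 82, 15]);
translate([0, 36, 15]) cube([1008, 10, 127]);
translate([0, 0, 142]) cube([1008, 82, 15]);


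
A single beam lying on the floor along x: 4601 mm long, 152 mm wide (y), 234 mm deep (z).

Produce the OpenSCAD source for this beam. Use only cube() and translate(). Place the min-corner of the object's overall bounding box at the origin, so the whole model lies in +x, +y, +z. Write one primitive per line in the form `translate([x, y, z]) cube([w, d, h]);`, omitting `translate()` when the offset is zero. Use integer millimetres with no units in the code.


cube([4601, 152, 234]);


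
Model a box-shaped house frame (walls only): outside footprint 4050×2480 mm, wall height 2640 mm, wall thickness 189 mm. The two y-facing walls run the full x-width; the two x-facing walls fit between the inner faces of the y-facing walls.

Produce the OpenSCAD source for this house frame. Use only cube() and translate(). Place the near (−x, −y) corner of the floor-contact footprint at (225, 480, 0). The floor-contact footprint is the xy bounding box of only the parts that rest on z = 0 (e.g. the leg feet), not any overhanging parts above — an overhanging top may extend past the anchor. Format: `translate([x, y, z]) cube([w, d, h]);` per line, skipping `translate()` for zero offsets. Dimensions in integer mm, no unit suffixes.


translate([225, 480, 0]) cube([4050, 189, 2640]);
translate([225, 2771, 0]) cube([4050, 189, 2640]);
translate([225, 669, 0]) cube([189, 2102, 2640]);
translate([4086, 669, 0]) cube([189, 2102, 2640]);


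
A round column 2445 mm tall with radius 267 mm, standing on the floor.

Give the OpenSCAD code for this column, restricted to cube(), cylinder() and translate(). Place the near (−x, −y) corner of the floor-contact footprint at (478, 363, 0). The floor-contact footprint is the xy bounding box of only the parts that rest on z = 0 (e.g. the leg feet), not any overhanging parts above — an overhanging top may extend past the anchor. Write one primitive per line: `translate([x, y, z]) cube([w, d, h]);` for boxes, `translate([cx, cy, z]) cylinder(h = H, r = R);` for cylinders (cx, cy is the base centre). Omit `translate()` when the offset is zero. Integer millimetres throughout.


translate([745, 630, 0]) cylinder(h = 2445, r = 267);


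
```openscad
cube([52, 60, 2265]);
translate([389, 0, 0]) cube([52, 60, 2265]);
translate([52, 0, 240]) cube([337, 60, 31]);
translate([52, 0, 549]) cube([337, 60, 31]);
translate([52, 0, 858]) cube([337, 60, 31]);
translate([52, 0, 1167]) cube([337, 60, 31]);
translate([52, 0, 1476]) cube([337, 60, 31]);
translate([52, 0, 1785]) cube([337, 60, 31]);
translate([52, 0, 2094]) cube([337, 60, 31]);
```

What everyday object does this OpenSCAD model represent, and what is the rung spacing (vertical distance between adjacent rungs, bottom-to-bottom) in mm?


A ladder. The rung spacing is 309 mm.

Two tall 52×60 posts with 7 short bars between them — a ladder. Adjacent rungs sit at z = 240 and z = 549, so the spacing is 549 − 240 = 309 mm.


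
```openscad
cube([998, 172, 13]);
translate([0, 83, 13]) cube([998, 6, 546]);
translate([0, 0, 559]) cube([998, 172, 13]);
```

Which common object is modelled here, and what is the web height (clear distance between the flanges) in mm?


An I-beam. The web height is 546 mm.

Two wide flanges with a thin centred web — an I-beam. Overall 572 mm minus two 13 mm flanges gives a web of 572 − 2·13 = 546 mm.


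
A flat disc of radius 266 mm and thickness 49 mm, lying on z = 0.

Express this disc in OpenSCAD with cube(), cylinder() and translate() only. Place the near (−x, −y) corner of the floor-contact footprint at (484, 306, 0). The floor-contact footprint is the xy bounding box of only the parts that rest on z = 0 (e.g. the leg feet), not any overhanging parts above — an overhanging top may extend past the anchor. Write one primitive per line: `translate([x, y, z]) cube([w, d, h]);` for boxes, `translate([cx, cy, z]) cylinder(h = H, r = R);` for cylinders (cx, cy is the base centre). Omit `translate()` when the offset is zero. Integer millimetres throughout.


translate([750, 572, 0]) cylinder(h = 49, r = 266);


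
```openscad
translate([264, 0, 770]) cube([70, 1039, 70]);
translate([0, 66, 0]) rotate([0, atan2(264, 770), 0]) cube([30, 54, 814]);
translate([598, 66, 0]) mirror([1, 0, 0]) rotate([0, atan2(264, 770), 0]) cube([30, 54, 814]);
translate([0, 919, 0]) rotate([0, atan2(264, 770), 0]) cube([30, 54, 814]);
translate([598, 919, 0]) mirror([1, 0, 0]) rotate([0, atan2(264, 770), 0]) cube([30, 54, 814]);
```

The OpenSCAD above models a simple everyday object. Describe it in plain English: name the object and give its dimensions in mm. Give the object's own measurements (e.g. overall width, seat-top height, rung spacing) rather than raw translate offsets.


A sawhorse. A 70×1039×70 mm beam (x, y, z) sits on two A-frame leg pairs. Each pair is two raked legs of 30×54 mm section (54 mm along y) splaying symmetrically in x. Each leg rises 770 mm vertically over 264 mm of horizontal reach and is 814 mm long along its own axis. Every leg's outer bottom edge rests on the floor and its outer top edge meets a bottom edge of the beam — the left legs (tilting toward +x) meet the beam's −x bottom edge, the right legs (their mirror images, tilting toward −x) meet its +x bottom edge — so the leg tops tuck under the beam, the beam's underside is 770 mm above the floor, and the feet are 598 mm apart outside-to-outside with the beam centred between them. The two leg pairs are set in 66 mm from either end of the beam.


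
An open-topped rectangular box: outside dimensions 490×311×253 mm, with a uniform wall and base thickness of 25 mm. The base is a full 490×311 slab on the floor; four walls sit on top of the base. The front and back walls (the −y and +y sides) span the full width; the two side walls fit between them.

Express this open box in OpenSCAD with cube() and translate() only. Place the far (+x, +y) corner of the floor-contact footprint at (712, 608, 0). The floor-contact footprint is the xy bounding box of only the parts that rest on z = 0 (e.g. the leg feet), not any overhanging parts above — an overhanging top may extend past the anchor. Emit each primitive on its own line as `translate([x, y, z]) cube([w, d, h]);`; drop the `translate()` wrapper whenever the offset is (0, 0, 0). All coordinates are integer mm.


translate([222, 297, 0]) cube([490, 311, 25]);
translate([222, 297, 25]) cube([490, 25, 228]);
translate([222, 583, 25]) cube([490, 25, 228]);
translate([222, 322, 25]) cube([25, 261, 228]);
translate([687, 322, 25]) cube([25, 261, 228]);


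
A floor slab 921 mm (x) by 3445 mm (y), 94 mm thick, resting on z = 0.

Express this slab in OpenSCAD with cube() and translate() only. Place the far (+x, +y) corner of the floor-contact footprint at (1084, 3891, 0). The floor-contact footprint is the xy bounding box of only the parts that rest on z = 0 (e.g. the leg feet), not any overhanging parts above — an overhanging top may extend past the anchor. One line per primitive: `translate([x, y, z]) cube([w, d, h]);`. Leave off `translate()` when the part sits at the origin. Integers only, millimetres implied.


translate([163, 446, 0]) cube([921, 3445, 94]);


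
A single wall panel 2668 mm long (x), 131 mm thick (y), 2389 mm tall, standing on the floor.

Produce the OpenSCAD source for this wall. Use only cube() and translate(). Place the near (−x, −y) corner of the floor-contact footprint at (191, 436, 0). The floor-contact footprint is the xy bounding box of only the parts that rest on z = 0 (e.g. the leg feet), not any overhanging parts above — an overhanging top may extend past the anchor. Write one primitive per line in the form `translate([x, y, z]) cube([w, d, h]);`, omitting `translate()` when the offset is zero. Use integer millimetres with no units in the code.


translate([191, 436, 0]) cube([2668, 131, 2389]);


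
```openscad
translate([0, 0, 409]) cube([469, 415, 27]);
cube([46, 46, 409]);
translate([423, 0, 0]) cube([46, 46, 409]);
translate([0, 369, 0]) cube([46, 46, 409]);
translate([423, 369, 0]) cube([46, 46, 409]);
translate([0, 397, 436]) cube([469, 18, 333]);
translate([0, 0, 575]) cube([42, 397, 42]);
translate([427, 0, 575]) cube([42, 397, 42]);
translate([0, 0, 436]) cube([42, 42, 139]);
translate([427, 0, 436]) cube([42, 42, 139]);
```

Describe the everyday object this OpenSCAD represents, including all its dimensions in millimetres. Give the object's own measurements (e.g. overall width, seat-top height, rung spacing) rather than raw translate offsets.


A chair. The seat is a 469×415×27 mm slab with its top at z = 436 mm, on four 46×46 mm corner legs (flush with the seat edges, standing on z = 0). A flat backrest 18 mm thick, 333 mm tall, spans the full seat width and rises from the seat top along its +y edge, rear face flush with the rear of the seat. Two armrests of 42×42 mm section run along each side from the seat's front edge to the front of the backrest, top faces 181 mm above the seat top and outer faces flush with the seat's x-edges; a 42×42 mm post under the front of each armrest stands on the seat at the front corner.


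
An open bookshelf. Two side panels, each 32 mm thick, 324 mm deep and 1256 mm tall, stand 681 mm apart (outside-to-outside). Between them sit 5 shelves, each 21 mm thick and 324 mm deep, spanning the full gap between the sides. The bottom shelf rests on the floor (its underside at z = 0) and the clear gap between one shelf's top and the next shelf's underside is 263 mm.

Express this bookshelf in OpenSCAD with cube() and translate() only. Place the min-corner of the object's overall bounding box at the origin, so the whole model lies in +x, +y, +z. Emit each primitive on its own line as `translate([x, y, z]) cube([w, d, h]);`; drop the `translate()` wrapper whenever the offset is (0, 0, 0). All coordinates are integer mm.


cube([32, 324, 1256]);
translate([649, 0, 0]) cube([32, 324, 1256]);
translate([32, 0, 0]) cube([617, 324, 21]);
translate([32, 0, 284]) cube([617, 324, 21]);
translate([32, 0, 568]) cube([617, 324, 21]);
translate([32, 0, 852]) cube([617, 324, 21]);
translate([32, 0, 1136]) cube([617, 324, 21]);


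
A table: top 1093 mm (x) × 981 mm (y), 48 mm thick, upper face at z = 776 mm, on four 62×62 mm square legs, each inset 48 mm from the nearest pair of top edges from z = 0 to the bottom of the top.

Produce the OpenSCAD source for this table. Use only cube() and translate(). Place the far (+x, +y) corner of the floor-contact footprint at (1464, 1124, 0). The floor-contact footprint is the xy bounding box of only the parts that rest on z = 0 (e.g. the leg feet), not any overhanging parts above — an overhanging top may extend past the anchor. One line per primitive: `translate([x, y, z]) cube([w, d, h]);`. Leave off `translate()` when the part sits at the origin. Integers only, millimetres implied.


translate([419, 191, 728]) cube([1093, 981, 48]);
translate([467, 239, 0]) cube([62, 62, 728]);
translate([1402, 239, 0]) cube([62, 62, 728]);
translate([467, 1062, 0]) cube([62, 62, 728]);
translate([1402, 1062, 0]) cube([62, 62, 728]);


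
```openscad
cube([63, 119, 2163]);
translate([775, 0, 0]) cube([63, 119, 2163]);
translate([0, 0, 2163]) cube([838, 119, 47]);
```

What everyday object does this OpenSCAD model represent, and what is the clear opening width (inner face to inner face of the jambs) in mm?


A door frame. The clear opening width is 712 mm.

Two 2163 mm tall posts with a header on top — a door frame. The left jamb is 63 mm wide at x = 0; the right jamb starts at x = 775. The clear opening is 775 − 63 = 712 mm.


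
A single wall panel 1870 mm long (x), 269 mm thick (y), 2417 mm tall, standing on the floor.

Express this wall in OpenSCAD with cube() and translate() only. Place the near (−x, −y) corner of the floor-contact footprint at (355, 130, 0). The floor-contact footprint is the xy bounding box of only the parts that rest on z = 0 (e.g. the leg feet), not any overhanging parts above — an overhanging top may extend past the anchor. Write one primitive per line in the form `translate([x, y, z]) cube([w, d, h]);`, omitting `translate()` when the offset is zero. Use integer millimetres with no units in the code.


translate([355, 130, 0]) cube([1870, 269, 2417]);


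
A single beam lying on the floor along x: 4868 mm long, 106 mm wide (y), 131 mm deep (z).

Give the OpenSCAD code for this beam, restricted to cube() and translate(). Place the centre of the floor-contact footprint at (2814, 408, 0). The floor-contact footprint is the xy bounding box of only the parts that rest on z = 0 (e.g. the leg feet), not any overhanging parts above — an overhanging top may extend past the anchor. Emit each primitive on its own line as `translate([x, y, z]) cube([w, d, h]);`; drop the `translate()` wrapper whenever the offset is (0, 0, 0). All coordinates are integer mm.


translate([380, 355, 0]) cube([4868, 106, 131]);


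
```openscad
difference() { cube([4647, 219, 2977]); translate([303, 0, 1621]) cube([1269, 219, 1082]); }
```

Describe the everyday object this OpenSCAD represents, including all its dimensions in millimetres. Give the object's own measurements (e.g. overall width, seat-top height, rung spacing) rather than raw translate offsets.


A wall 4647 mm long (x), 219 mm thick (y), 2977 mm tall, with a rectangular window opening cut through it. The opening is 1269 mm wide and 1082 mm tall; its sill is at z = 1621 mm and its near (−x) edge is 303 mm from the wall's −x end. The opening passes through the full wall thickness.
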